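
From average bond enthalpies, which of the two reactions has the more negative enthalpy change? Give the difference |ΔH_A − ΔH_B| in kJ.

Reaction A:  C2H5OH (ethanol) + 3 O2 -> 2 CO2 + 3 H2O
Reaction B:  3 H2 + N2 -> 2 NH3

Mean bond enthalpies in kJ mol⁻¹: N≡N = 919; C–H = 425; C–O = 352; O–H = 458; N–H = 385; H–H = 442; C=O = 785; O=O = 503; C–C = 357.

Reaction A:
  Bonds broken (reactants):
    C–C: 1 × 357 = 357
    C–H: 5 × 425 = 2125
    C–O: 1 × 352 = 352
    O–H: 1 × 458 = 458
    O=O: 3 × 503 = 1509
    Σ(broken) = 4801 kJ
  Bonds formed (products):
    C=O: 4 × 785 = 3140
    O–H: 6 × 458 = 2748
    Σ(formed) = 5888 kJ
  ΔH_A = 4801 − 5888 = −1087 kJ
Reaction B:
  Bonds broken (reactants):
    H–H: 3 × 442 = 1326
    N≡N: 1 × 919 = 919
    Σ(broken) = 2245 kJ
  Bonds formed (products):
    N–H: 6 × 385 = 2310
    Σ(formed) = 2310 kJ
  ΔH_B = 2245 − 2310 = −65 kJ
ΔH_A − ΔH_B = −1022 kJ, so reaction A has the more negative ΔH; |ΔH_A − ΔH_B| = 1022 kJ.

Reaction A, by 1022 kJ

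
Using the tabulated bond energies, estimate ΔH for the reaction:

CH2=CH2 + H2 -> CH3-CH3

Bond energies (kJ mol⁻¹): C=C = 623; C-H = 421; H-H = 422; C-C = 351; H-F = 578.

ΔH ≈ −148 kJ

Bonds broken (reactants):
  C-H: 4 × 421 = 1684
  C=C: 1 × 623 = 623
  H-H: 1 × 422 = 422
  Σ(broken) = 2729 kJ
Bonds formed (products):
  C-C: 1 × 351 = 351
  C-H: 6 × 421 = 2526
  Σ(formed) = 2877 kJ
ΔH = Σ(broken) − Σ(formed) = 2729 − 2877 = −148 kJ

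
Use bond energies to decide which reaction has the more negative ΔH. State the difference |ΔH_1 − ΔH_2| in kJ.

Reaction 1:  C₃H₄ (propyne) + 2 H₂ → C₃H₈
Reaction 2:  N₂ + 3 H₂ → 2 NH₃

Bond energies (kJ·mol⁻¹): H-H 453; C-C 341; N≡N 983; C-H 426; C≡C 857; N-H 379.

Reaction 1:
  Bonds broken (reactants):
    C≡C: 1 × 857 = 857
    C-C: 1 × 341 = 341
    C-H: 4 × 426 = 1704
    H-H: 2 × 453 = 906
    Σ(broken) = 3808 kJ
  Bonds formed (products):
    C-C: 2 × 341 = 682
    C-H: 8 × 426 = 3408
    Σ(formed) = 4090 kJ
  ΔH_1 = 3808 − 4090 = −282 kJ
Reaction 2:
  Bonds broken (reactants):
    H-H: 3 × 453 = 1359
    N≡N: 1 × 983 = 983
    Σ(broken) = 2342 kJ
  Bonds formed (products):
    N-H: 6 × 379 = 2274
    Σ(formed) = 2274 kJ
  ΔH_2 = 2342 − 2274 = +68 kJ
ΔH_1 − ΔH_2 = −350 kJ, so reaction 1 has the more negative ΔH; |ΔH_1 − ΔH_2| = 350 kJ.

Reaction 1, by 350 kJ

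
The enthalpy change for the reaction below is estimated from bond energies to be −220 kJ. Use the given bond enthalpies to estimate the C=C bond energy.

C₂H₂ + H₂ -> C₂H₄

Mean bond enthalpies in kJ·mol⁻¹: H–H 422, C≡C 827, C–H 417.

Let D be the C=C bond energy.
Σ(broken) = 1×827 + 2×417 + 1×422 = 2083
Σ(formed) = 4×417 + 1×D = 1668 + D
ΔH = Σ(broken) − Σ(formed) = (2083) − (1668 + D) = +415 − D
Setting this equal to −220 kJ gives D = 635 kJ/mol.

D(C=C) ≈ 635 kJ/mol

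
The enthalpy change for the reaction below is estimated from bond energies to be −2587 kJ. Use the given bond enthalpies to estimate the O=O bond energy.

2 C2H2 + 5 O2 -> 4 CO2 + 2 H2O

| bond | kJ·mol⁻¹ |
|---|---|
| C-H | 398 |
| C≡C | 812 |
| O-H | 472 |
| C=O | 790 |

D(O=O) ≈ 481 kJ/mol

Let D be the O=O bond energy.
Σ(broken) = 2×812 + 4×398 + 5×D = 3216 + 5D
Σ(formed) = 8×790 + 4×472 = 8208
ΔH = Σ(broken) − Σ(formed) = (3216 + 5D) − (8208) = −4992 + 5D
Setting this equal to −2587 kJ gives 5D = 2405, so D = 481 kJ/mol.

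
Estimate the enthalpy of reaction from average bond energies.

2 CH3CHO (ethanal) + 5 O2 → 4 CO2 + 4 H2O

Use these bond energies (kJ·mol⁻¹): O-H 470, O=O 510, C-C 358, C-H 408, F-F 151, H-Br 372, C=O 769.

ΔH ≈ −1844 kJ

Bonds broken (reactants):
  C-C: 2 × 358 = 716
  C-H: 8 × 408 = 3264
  C=O: 2 × 769 = 1538
  O=O: 5 × 510 = 2550
  Σ(broken) = 8068 kJ
Bonds formed (products):
  C=O: 8 × 769 = 6152
  O-H: 8 × 470 = 3760
  Σ(formed) = 9912 kJ
ΔH = Σ(broken) − Σ(formed) = 8068 − 9912 = −1844 kJ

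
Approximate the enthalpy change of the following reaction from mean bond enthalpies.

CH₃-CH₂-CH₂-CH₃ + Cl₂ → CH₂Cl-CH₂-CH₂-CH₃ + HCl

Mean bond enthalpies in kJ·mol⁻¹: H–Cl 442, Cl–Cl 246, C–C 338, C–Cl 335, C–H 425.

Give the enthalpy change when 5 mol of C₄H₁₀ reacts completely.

Bonds broken (reactants):
  C–C: 3 × 338 = 1014
  C–H: 10 × 425 = 4250
  Cl–Cl: 1 × 246 = 246
  Σ(broken) = 5510 kJ
Bonds formed (products):
  C–C: 3 × 338 = 1014
  C–Cl: 1 × 335 = 335
  C–H: 9 × 425 = 3825
  H–Cl: 1 × 442 = 442
  Σ(formed) = 5616 kJ
ΔH = Σ(broken) − Σ(formed) = 5510 − 5616 = −106 kJ
For 5× the reaction as written: 5 × (−106) = −530 kJ

ΔH = −530 kJ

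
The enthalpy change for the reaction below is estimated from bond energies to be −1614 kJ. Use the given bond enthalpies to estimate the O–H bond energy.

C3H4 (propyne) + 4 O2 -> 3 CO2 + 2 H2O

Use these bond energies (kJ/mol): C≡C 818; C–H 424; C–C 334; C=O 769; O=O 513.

D(O–H) ≈ 475 kJ/mol

Let D be the O–H bond energy.
Σ(broken) = 1×818 + 1×334 + 4×424 + 4×513 = 4900
Σ(formed) = 6×769 + 4×D = 4614 + 4D
ΔH = Σ(broken) − Σ(formed) = (4900) − (4614 + 4D) = +286 − 4D
Setting this equal to −1614 kJ gives 4D = 1900, so D = 475 kJ/mol.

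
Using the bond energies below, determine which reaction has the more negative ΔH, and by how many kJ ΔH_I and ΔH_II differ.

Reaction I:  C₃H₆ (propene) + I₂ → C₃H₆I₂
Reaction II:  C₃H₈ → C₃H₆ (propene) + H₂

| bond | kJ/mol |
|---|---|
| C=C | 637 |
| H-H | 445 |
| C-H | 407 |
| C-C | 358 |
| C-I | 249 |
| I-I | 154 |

Reaction I:
  Bonds broken (reactants):
    C-C: 1 × 358 = 358
    C-H: 6 × 407 = 2442
    C=C: 1 × 637 = 637
    I-I: 1 × 154 = 154
    Σ(broken) = 3591 kJ
  Bonds formed (products):
    C-C: 2 × 358 = 716
    C-H: 6 × 407 = 2442
    C-I: 2 × 249 = 498
    Σ(formed) = 3656 kJ
  ΔH_I = 3591 − 3656 = −65 kJ
Reaction II:
  Bonds broken (reactants):
    C-C: 2 × 358 = 716
    C-H: 8 × 407 = 3256
    Σ(broken) = 3972 kJ
  Bonds formed (products):
    C-C: 1 × 358 = 358
    C-H: 6 × 407 = 2442
    C=C: 1 × 637 = 637
    H-H: 1 × 445 = 445
    Σ(formed) = 3882 kJ
  ΔH_II = 3972 − 3882 = +90 kJ
ΔH_I − ΔH_II = −155 kJ, so reaction I has the more negative ΔH; |ΔH_I − ΔH_II| = 155 kJ.

Reaction I, by 155 kJ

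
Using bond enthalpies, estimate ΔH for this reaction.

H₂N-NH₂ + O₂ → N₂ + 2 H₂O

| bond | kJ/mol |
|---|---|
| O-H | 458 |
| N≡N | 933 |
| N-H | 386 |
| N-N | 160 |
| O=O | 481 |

ΔH ≈ −580 kJ

Bonds broken (reactants):
  N-H: 4 × 386 = 1544
  N-N: 1 × 160 = 160
  O=O: 1 × 481 = 481
  Σ(broken) = 2185 kJ
Bonds formed (products):
  N≡N: 1 × 933 = 933
  O-H: 4 × 458 = 1832
  Σ(formed) = 2765 kJ
ΔH = Σ(broken) − Σ(formed) = 2185 − 2765 = −580 kJ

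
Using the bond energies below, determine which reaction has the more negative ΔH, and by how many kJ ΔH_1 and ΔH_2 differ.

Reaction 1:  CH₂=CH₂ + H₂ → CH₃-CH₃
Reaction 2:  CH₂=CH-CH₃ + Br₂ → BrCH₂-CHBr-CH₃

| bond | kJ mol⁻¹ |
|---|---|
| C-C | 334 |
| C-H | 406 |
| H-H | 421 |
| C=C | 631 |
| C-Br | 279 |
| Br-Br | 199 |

Reaction 1, by 32 kJ

Reaction 1:
  Bonds broken (reactants):
    C-H: 4 × 406 = 1624
    C=C: 1 × 631 = 631
    H-H: 1 × 421 = 421
    Σ(broken) = 2676 kJ
  Bonds formed (products):
    C-C: 1 × 334 = 334
    C-H: 6 × 406 = 2436
    Σ(formed) = 2770 kJ
  ΔH_1 = 2676 − 2770 = −94 kJ
Reaction 2:
  Bonds broken (reactants):
    Br-Br: 1 × 199 = 199
    C-C: 1 × 334 = 334
    C-H: 6 × 406 = 2436
    C=C: 1 × 631 = 631
    Σ(broken) = 3600 kJ
  Bonds formed (products):
    C-Br: 2 × 279 = 558
    C-C: 2 × 334 = 668
    C-H: 6 × 406 = 2436
    Σ(formed) = 3662 kJ
  ΔH_2 = 3600 − 3662 = −62 kJ
ΔH_1 − ΔH_2 = −32 kJ, so reaction 1 has the more negative ΔH; |ΔH_1 − ΔH_2| = 32 kJ.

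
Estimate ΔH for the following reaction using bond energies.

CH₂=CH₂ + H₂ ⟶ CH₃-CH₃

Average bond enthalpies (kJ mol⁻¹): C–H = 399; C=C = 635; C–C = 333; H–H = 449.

Bonds broken (reactants):
  C–H: 4 × 399 = 1596
  C=C: 1 × 635 = 635
  H–H: 1 × 449 = 449
  Σ(broken) = 2680 kJ
Bonds formed (products):
  C–C: 1 × 333 = 333
  C–H: 6 × 399 = 2394
  Σ(formed) = 2727 kJ
ΔH = Σ(broken) − Σ(formed) = 2680 − 2727 = −47 kJ

ΔH ≈ −47 kJ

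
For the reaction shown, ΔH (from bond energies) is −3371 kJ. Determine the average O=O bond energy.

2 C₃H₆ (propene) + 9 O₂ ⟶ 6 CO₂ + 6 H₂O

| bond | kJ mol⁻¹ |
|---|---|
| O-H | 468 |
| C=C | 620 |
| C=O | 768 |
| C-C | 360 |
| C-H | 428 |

D(O=O) ≈ 485 kJ/mol

Let D be the O=O bond energy.
Σ(broken) = 2×360 + 12×428 + 2×620 + 9×D = 7096 + 9D
Σ(formed) = 12×768 + 12×468 = 14832
ΔH = Σ(broken) − Σ(formed) = (7096 + 9D) − (14832) = −7736 + 9D
Setting this equal to −3371 kJ gives 9D = 4365, so D = 485 kJ/mol.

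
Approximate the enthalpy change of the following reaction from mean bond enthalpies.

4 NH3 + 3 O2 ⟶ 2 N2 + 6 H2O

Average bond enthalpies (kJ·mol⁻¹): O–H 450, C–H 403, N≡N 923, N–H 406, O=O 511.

ΔH ≈ −841 kJ

Bonds broken (reactants):
  N–H: 12 × 406 = 4872
  O=O: 3 × 511 = 1533
  Σ(broken) = 6405 kJ
Bonds formed (products):
  N≡N: 2 × 923 = 1846
  O–H: 12 × 450 = 5400
  Σ(formed) = 7246 kJ
ΔH = Σ(broken) − Σ(formed) = 6405 − 7246 = −841 kJ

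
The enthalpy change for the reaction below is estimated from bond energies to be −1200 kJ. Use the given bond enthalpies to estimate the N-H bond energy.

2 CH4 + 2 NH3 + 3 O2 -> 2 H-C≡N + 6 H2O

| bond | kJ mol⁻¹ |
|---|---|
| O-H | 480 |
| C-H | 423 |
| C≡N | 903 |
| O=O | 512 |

Let D be the N-H bond energy.
Σ(broken) = 8×423 + 6×D + 3×512 = 4920 + 6D
Σ(formed) = 2×903 + 2×423 + 12×480 = 8412
ΔH = Σ(broken) − Σ(formed) = (4920 + 6D) − (8412) = −3492 + 6D
Setting this equal to −1200 kJ gives 6D = 2292, so D = 382 kJ/mol.

D(N-H) ≈ 382 kJ/mol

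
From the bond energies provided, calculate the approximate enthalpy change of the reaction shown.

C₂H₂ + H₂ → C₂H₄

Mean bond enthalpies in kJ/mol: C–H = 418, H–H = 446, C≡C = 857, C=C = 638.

Bonds broken (reactants):
  C≡C: 1 × 857 = 857
  C–H: 2 × 418 = 836
  H–H: 1 × 446 = 446
  Σ(broken) = 2139 kJ
Bonds formed (products):
  C–H: 4 × 418 = 1672
  C=C: 1 × 638 = 638
  Σ(formed) = 2310 kJ
ΔH = Σ(broken) − Σ(formed) = 2139 − 2310 = −171 kJ

ΔH ≈ −171 kJ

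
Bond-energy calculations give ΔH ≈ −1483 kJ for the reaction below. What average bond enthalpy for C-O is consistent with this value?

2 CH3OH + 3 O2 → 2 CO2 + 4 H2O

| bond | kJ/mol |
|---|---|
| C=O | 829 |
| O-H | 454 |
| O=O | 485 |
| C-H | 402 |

D(C-O) ≈ 345 kJ/mol

Let D be the C-O bond energy.
Σ(broken) = 6×402 + 2×D + 2×454 + 3×485 = 4775 + 2D
Σ(formed) = 4×829 + 8×454 = 6948
ΔH = Σ(broken) − Σ(formed) = (4775 + 2D) − (6948) = −2173 + 2D
Setting this equal to −1483 kJ gives 2D = 690, so D = 345 kJ/mol.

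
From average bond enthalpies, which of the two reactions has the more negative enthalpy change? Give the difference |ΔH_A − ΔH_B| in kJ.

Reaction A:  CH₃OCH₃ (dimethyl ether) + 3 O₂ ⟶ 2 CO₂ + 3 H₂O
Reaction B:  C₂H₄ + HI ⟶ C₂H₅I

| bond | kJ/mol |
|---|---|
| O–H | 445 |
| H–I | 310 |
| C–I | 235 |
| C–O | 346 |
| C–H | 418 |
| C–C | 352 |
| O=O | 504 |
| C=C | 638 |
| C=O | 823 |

Reaction A:
  Bonds broken (reactants):
    C–H: 6 × 418 = 2508
    C–O: 2 × 346 = 692
    O=O: 3 × 504 = 1512
    Σ(broken) = 4712 kJ
  Bonds formed (products):
    C=O: 4 × 823 = 3292
    O–H: 6 × 445 = 2670
    Σ(formed) = 5962 kJ
  ΔH_A = 4712 − 5962 = −1250 kJ
Reaction B:
  Bonds broken (reactants):
    C–H: 4 × 418 = 1672
    C=C: 1 × 638 = 638
    H–I: 1 × 310 = 310
    Σ(broken) = 2620 kJ
  Bonds formed (products):
    C–C: 1 × 352 = 352
    C–H: 5 × 418 = 2090
    C–I: 1 × 235 = 235
    Σ(formed) = 2677 kJ
  ΔH_B = 2620 − 2677 = −57 kJ
ΔH_A − ΔH_B = −1193 kJ, so reaction A has the more negative ΔH; |ΔH_A − ΔH_B| = 1193 kJ.

Reaction A, by 1193 kJ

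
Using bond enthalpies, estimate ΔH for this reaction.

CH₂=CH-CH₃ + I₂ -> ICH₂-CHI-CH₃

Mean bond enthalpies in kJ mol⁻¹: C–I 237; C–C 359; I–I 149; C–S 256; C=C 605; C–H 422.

Bonds broken (reactants):
  C–C: 1 × 359 = 359
  C–H: 6 × 422 = 2532
  C=C: 1 × 605 = 605
  I–I: 1 × 149 = 149
  Σ(broken) = 3645 kJ
Bonds formed (products):
  C–C: 2 × 359 = 718
  C–H: 6 × 422 = 2532
  C–I: 2 × 237 = 474
  Σ(formed) = 3724 kJ
ΔH = Σ(broken) − Σ(formed) = 3645 − 3724 = −79 kJ

ΔH ≈ −79 kJ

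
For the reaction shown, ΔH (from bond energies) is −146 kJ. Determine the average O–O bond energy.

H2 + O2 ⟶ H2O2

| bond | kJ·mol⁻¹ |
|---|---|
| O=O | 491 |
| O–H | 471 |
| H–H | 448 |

Let D be the O–O bond energy.
Σ(broken) = 1×448 + 1×491 = 939
Σ(formed) = 2×471 + 1×D = 942 + D
ΔH = Σ(broken) − Σ(formed) = (939) − (942 + D) = −3 − D
Setting this equal to −146 kJ gives D = 143 kJ/mol.

D(O–O) ≈ 143 kJ/mol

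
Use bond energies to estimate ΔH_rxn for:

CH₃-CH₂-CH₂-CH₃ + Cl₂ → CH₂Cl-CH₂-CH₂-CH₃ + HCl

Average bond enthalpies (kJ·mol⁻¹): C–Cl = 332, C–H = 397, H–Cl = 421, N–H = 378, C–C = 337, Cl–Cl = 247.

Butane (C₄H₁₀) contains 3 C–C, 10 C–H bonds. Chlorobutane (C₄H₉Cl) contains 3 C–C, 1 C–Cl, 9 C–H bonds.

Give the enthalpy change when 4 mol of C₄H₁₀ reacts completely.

ΔH = −436 kJ

Bonds broken (reactants):
  C–C: 3 × 337 = 1011
  C–H: 10 × 397 = 3970
  Cl–Cl: 1 × 247 = 247
  Σ(broken) = 5228 kJ
Bonds formed (products):
  C–C: 3 × 337 = 1011
  C–Cl: 1 × 332 = 332
  C–H: 9 × 397 = 3573
  H–Cl: 1 × 421 = 421
  Σ(formed) = 5337 kJ
ΔH = Σ(broken) − Σ(formed) = 5228 − 5337 = −109 kJ
For 4× the reaction as written: 4 × (−109) = −436 kJ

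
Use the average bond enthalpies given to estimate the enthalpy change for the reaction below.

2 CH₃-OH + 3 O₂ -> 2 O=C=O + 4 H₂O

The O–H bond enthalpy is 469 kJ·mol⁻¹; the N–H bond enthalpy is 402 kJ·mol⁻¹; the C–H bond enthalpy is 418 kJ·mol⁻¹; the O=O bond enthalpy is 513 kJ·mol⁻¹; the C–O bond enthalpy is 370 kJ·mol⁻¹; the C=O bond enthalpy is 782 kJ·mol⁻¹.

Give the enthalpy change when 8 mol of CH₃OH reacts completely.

Bonds broken (reactants):
  C–H: 6 × 418 = 2508
  C–O: 2 × 370 = 740
  O–H: 2 × 469 = 938
  O=O: 3 × 513 = 1539
  Σ(broken) = 5725 kJ
Bonds formed (products):
  C=O: 4 × 782 = 3128
  O–H: 8 × 469 = 3752
  Σ(formed) = 6880 kJ
ΔH = Σ(broken) − Σ(formed) = 5725 − 6880 = −1155 kJ
For 4× the reaction as written: 4 × (−1155) = −4620 kJ

ΔH = −4620 kJ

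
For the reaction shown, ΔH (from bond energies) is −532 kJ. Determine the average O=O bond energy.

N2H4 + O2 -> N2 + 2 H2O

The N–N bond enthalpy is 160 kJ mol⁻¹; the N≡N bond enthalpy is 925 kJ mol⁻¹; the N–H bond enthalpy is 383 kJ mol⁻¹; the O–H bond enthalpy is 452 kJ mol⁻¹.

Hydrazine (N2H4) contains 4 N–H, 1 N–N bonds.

D(O=O) ≈ 509 kJ/mol

Let D be the O=O bond energy.
Σ(broken) = 4×383 + 1×160 + 1×D = 1692 + D
Σ(formed) = 1×925 + 4×452 = 2733
ΔH = Σ(broken) − Σ(formed) = (1692 + D) − (2733) = −1041 + D
Setting this equal to −532 kJ gives D = 509 kJ/mol.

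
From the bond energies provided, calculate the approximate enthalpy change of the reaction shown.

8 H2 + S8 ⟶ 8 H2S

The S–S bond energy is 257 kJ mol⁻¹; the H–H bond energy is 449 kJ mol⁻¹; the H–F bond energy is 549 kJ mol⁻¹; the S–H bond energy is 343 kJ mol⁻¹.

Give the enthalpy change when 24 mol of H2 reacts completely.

Bonds broken (reactants):
  H–H: 8 × 449 = 3592
  S–S: 8 × 257 = 2056
  Σ(broken) = 5648 kJ
Bonds formed (products):
  S–H: 16 × 343 = 5488
  Σ(formed) = 5488 kJ
ΔH = Σ(broken) − Σ(formed) = 5648 − 5488 = +160 kJ
For 3× the reaction as written: 3 × (+160) = +480 kJ

ΔH = +480 kJ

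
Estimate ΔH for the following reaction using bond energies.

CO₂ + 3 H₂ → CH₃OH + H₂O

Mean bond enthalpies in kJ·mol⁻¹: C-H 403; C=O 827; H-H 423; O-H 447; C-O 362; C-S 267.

ΔH ≈ +11 kJ

Bonds broken (reactants):
  C=O: 2 × 827 = 1654
  H-H: 3 × 423 = 1269
  Σ(broken) = 2923 kJ
Bonds formed (products):
  C-H: 3 × 403 = 1209
  C-O: 1 × 362 = 362
  O-H: 3 × 447 = 1341
  Σ(formed) = 2912 kJ
ΔH = Σ(broken) − Σ(formed) = 2923 − 2912 = +11 kJ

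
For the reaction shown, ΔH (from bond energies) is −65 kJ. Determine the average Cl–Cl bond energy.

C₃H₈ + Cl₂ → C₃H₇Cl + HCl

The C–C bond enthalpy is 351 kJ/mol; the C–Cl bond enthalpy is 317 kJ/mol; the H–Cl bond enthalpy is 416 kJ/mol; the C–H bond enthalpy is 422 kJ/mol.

D(Cl–Cl) ≈ 246 kJ/mol

Let D be the Cl–Cl bond energy.
Σ(broken) = 2×351 + 8×422 + 1×D = 4078 + D
Σ(formed) = 2×351 + 1×317 + 7×422 + 1×416 = 4389
ΔH = Σ(broken) − Σ(formed) = (4078 + D) − (4389) = −311 + D
Setting this equal to −65 kJ gives D = 246 kJ/mol.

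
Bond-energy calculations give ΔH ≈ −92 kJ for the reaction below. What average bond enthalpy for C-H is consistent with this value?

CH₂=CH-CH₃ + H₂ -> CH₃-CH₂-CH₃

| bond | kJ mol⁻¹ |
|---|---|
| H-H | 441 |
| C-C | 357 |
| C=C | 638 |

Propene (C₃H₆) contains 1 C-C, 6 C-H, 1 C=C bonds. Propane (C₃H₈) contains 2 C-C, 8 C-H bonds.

Let D be the C-H bond energy.
Σ(broken) = 1×357 + 6×D + 1×638 + 1×441 = 1436 + 6D
Σ(formed) = 2×357 + 8×D = 714 + 8D
ΔH = Σ(broken) − Σ(formed) = (1436 + 6D) − (714 + 8D) = +722 − 2D
Setting this equal to −92 kJ gives 2D = 814, so D = 407 kJ/mol.

D(C-H) ≈ 407 kJ/mol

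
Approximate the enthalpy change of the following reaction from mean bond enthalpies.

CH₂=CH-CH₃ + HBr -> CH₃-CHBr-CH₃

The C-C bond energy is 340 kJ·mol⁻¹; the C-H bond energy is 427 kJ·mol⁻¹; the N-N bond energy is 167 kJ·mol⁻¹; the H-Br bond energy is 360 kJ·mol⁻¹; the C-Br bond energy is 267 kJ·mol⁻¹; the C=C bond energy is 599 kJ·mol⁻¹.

Bonds broken (reactants):
  C-C: 1 × 340 = 340
  C-H: 6 × 427 = 2562
  C=C: 1 × 599 = 599
  H-Br: 1 × 360 = 360
  Σ(broken) = 3861 kJ
Bonds formed (products):
  C-Br: 1 × 267 = 267
  C-C: 2 × 340 = 680
  C-H: 7 × 427 = 2989
  Σ(formed) = 3936 kJ
ΔH = Σ(broken) − Σ(formed) = 3861 − 3936 = −75 kJ

ΔH ≈ −75 kJ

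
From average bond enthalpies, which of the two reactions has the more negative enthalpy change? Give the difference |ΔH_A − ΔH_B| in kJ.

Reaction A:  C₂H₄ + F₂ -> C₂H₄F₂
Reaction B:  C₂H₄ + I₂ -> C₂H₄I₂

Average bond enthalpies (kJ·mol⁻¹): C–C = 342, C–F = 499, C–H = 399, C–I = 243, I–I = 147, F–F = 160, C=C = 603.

Reaction A:
  Bonds broken (reactants):
    C–H: 4 × 399 = 1596
    C=C: 1 × 603 = 603
    F–F: 1 × 160 = 160
    Σ(broken) = 2359 kJ
  Bonds formed (products):
    C–C: 1 × 342 = 342
    C–F: 2 × 499 = 998
    C–H: 4 × 399 = 1596
    Σ(formed) = 2936 kJ
  ΔH_A = 2359 − 2936 = −577 kJ
Reaction B:
  Bonds broken (reactants):
    C–H: 4 × 399 = 1596
    C=C: 1 × 603 = 603
    I–I: 1 × 147 = 147
    Σ(broken) = 2346 kJ
  Bonds formed (products):
    C–C: 1 × 342 = 342
    C–H: 4 × 399 = 1596
    C–I: 2 × 243 = 486
    Σ(formed) = 2424 kJ
  ΔH_B = 2346 − 2424 = −78 kJ
ΔH_A − ΔH_B = −499 kJ, so reaction A has the more negative ΔH; |ΔH_A − ΔH_B| = 499 kJ.

Reaction A, by 499 kJ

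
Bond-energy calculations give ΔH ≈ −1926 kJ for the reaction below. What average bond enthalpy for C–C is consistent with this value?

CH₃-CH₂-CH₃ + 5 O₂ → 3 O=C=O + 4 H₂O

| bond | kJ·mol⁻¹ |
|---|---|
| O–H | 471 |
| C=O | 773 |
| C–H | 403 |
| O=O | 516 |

Let D be the C–C bond energy.
Σ(broken) = 2×D + 8×403 + 5×516 = 5804 + 2D
Σ(formed) = 6×773 + 8×471 = 8406
ΔH = Σ(broken) − Σ(formed) = (5804 + 2D) − (8406) = −2602 + 2D
Setting this equal to −1926 kJ gives 2D = 676, so D = 338 kJ/mol.

D(C–C) ≈ 338 kJ/mol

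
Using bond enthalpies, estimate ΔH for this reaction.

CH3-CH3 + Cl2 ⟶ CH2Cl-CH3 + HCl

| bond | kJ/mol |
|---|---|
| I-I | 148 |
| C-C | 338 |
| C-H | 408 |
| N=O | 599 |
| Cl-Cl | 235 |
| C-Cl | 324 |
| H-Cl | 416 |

Bonds broken (reactants):
  C-C: 1 × 338 = 338
  C-H: 6 × 408 = 2448
  Cl-Cl: 1 × 235 = 235
  Σ(broken) = 3021 kJ
Bonds formed (products):
  C-C: 1 × 338 = 338
  C-Cl: 1 × 324 = 324
  C-H: 5 × 408 = 2040
  H-Cl: 1 × 416 = 416
  Σ(formed) = 3118 kJ
ΔH = Σ(broken) − Σ(formed) = 3021 − 3118 = −97 kJ

ΔH ≈ −97 kJ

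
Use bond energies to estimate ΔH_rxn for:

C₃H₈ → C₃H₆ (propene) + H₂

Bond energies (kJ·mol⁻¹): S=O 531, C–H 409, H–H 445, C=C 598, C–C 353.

ΔH ≈ +128 kJ

Bonds broken (reactants):
  C–C: 2 × 353 = 706
  C–H: 8 × 409 = 3272
  Σ(broken) = 3978 kJ
Bonds formed (products):
  C–C: 1 × 353 = 353
  C–H: 6 × 409 = 2454
  C=C: 1 × 598 = 598
  H–H: 1 × 445 = 445
  Σ(formed) = 3850 kJ
ΔH = Σ(broken) − Σ(formed) = 3978 − 3850 = +128 kJ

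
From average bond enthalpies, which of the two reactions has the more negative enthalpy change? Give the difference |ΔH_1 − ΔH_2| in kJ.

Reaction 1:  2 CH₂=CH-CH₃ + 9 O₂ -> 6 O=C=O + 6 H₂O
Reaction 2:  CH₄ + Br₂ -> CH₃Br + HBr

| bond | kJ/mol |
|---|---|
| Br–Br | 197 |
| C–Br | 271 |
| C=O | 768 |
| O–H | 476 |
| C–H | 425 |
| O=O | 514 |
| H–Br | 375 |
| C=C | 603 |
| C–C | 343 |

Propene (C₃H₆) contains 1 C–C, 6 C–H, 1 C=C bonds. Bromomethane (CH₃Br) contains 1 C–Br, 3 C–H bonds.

Reaction 1:
  Bonds broken (reactants):
    C–C: 2 × 343 = 686
    C–H: 12 × 425 = 5100
    C=C: 2 × 603 = 1206
    O=O: 9 × 514 = 4626
    Σ(broken) = 11618 kJ
  Bonds formed (products):
    C=O: 12 × 768 = 9216
    O–H: 12 × 476 = 5712
    Σ(formed) = 14928 kJ
  ΔH_1 = 11618 − 14928 = −3310 kJ
Reaction 2:
  Bonds broken (reactants):
    Br–Br: 1 × 197 = 197
    C–H: 4 × 425 = 1700
    Σ(broken) = 1897 kJ
  Bonds formed (products):
    C–Br: 1 × 271 = 271
    C–H: 3 × 425 = 1275
    H–Br: 1 × 375 = 375
    Σ(formed) = 1921 kJ
  ΔH_2 = 1897 − 1921 = −24 kJ
ΔH_1 − ΔH_2 = −3286 kJ, so reaction 1 has the more negative ΔH; |ΔH_1 − ΔH_2| = 3286 kJ.

Reaction 1, by 3286 kJ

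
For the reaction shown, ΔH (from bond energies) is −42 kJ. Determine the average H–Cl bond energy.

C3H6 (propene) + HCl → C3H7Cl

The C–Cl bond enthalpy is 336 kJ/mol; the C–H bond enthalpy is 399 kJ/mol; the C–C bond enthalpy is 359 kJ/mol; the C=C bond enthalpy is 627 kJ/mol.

D(H–Cl) ≈ 425 kJ/mol

Let D be the H–Cl bond energy.
Σ(broken) = 1×359 + 6×399 + 1×627 + 1×D = 3380 + D
Σ(formed) = 2×359 + 1×336 + 7×399 = 3847
ΔH = Σ(broken) − Σ(formed) = (3380 + D) − (3847) = −467 + D
Setting this equal to −42 kJ gives D = 425 kJ/mol.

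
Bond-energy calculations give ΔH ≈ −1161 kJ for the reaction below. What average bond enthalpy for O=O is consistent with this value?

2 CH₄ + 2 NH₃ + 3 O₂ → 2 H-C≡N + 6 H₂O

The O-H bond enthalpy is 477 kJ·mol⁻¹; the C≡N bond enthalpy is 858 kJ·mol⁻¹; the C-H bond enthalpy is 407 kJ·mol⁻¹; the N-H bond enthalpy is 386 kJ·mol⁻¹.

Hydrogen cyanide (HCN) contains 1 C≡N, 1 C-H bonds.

D(O=O) ≈ 507 kJ/mol

Let D be the O=O bond energy.
Σ(broken) = 8×407 + 6×386 + 3×D = 5572 + 3D
Σ(formed) = 2×858 + 2×407 + 12×477 = 8254
ΔH = Σ(broken) − Σ(formed) = (5572 + 3D) − (8254) = −2682 + 3D
Setting this equal to −1161 kJ gives 3D = 1521, so D = 507 kJ/mol.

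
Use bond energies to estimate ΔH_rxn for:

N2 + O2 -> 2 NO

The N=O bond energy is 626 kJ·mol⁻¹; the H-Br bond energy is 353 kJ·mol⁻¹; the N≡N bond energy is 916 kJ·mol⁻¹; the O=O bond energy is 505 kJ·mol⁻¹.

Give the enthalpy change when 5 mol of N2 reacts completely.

ΔH = +845 kJ

Bonds broken (reactants):
  N≡N: 1 × 916 = 916
  O=O: 1 × 505 = 505
  Σ(broken) = 1421 kJ
Bonds formed (products):
  N=O: 2 × 626 = 1252
  Σ(formed) = 1252 kJ
ΔH = Σ(broken) − Σ(formed) = 1421 − 1252 = +169 kJ
For 5× the reaction as written: 5 × (+169) = +845 kJ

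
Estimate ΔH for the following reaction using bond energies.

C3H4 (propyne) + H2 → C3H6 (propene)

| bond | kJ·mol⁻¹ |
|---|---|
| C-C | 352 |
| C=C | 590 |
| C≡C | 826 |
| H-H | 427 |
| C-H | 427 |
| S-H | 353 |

Bonds broken (reactants):
  C≡C: 1 × 826 = 826
  C-C: 1 × 352 = 352
  C-H: 4 × 427 = 1708
  H-H: 1 × 427 = 427
  Σ(broken) = 3313 kJ
Bonds formed (products):
  C-C: 1 × 352 = 352
  C-H: 6 × 427 = 2562
  C=C: 1 × 590 = 590
  Σ(formed) = 3504 kJ
ΔH = Σ(broken) − Σ(formed) = 3313 − 3504 = −191 kJ

ΔH ≈ −191 kJ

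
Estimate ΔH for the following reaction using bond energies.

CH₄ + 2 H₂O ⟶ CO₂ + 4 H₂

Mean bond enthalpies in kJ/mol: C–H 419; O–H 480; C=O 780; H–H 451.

Bonds broken (reactants):
  C–H: 4 × 419 = 1676
  O–H: 4 × 480 = 1920
  Σ(broken) = 3596 kJ
Bonds formed (products):
  C=O: 2 × 780 = 1560
  H–H: 4 × 451 = 1804
  Σ(formed) = 3364 kJ
ΔH = Σ(broken) − Σ(formed) = 3596 − 3364 = +232 kJ

ΔH ≈ +232 kJ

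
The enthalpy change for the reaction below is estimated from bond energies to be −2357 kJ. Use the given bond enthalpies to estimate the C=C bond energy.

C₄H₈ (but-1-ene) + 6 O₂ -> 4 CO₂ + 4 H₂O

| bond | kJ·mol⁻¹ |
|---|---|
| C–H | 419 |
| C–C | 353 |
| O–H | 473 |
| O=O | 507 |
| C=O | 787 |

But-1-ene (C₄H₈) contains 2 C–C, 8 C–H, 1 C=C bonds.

Let D be the C=C bond energy.
Σ(broken) = 2×353 + 8×419 + 1×D + 6×507 = 7100 + D
Σ(formed) = 8×787 + 8×473 = 10080
ΔH = Σ(broken) − Σ(formed) = (7100 + D) − (10080) = −2980 + D
Setting this equal to −2357 kJ gives D = 623 kJ/mol.

D(C=C) ≈ 623 kJ/mol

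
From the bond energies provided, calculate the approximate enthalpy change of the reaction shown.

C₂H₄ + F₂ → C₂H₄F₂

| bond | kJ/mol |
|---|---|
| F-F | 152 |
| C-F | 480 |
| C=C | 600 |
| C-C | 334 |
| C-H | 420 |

ΔH ≈ −542 kJ

Bonds broken (reactants):
  C-H: 4 × 420 = 1680
  C=C: 1 × 600 = 600
  F-F: 1 × 152 = 152
  Σ(broken) = 2432 kJ
Bonds formed (products):
  C-C: 1 × 334 = 334
  C-F: 2 × 480 = 960
  C-H: 4 × 420 = 1680
  Σ(formed) = 2974 kJ
ΔH = Σ(broken) − Σ(formed) = 2432 − 2974 = −542 kJ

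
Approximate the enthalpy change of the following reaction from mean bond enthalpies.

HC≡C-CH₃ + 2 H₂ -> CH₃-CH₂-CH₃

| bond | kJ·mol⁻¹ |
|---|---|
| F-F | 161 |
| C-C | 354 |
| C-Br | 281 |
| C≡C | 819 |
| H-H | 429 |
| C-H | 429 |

ΔH ≈ −393 kJ

Bonds broken (reactants):
  C≡C: 1 × 819 = 819
  C-C: 1 × 354 = 354
  C-H: 4 × 429 = 1716
  H-H: 2 × 429 = 858
  Σ(broken) = 3747 kJ
Bonds formed (products):
  C-C: 2 × 354 = 708
  C-H: 8 × 429 = 3432
  Σ(formed) = 4140 kJ
ΔH = Σ(broken) − Σ(formed) = 3747 − 4140 = −393 kJ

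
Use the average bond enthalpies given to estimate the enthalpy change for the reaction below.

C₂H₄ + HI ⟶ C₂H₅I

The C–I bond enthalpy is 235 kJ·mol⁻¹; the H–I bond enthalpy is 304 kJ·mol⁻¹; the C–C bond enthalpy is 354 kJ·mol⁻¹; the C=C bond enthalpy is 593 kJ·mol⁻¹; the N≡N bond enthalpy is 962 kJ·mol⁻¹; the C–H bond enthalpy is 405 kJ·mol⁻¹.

ΔH ≈ −97 kJ

Bonds broken (reactants):
  C–H: 4 × 405 = 1620
  C=C: 1 × 593 = 593
  H–I: 1 × 304 = 304
  Σ(broken) = 2517 kJ
Bonds formed (products):
  C–C: 1 × 354 = 354
  C–H: 5 × 405 = 2025
  C–I: 1 × 235 = 235
  Σ(formed) = 2614 kJ
ΔH = Σ(broken) − Σ(formed) = 2517 − 2614 = −97 kJ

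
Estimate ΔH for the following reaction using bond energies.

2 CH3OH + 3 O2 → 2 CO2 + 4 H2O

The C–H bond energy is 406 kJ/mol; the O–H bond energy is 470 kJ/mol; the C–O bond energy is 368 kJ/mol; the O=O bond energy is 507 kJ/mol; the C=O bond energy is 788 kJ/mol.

ΔH ≈ −1279 kJ

Bonds broken (reactants):
  C–H: 6 × 406 = 2436
  C–O: 2 × 368 = 736
  O–H: 2 × 470 = 940
  O=O: 3 × 507 = 1521
  Σ(broken) = 5633 kJ
Bonds formed (products):
  C=O: 4 × 788 = 3152
  O–H: 8 × 470 = 3760
  Σ(formed) = 6912 kJ
ΔH = Σ(broken) − Σ(formed) = 5633 − 6912 = −1279 kJ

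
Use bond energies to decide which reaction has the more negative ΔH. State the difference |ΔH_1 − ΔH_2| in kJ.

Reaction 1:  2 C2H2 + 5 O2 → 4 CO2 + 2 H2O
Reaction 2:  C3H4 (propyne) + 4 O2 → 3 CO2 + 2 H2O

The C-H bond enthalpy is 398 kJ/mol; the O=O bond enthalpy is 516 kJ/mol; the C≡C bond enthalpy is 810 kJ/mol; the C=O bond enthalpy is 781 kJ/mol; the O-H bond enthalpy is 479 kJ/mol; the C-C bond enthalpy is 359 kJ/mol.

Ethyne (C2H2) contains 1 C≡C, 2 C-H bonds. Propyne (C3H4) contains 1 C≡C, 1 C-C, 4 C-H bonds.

Reaction 1, by 595 kJ

Reaction 1:
  Bonds broken (reactants):
    C≡C: 2 × 810 = 1620
    C-H: 4 × 398 = 1592
    O=O: 5 × 516 = 2580
    Σ(broken) = 5792 kJ
  Bonds formed (products):
    C=O: 8 × 781 = 6248
    O-H: 4 × 479 = 1916
    Σ(formed) = 8164 kJ
  ΔH_1 = 5792 − 8164 = −2372 kJ
Reaction 2:
  Bonds broken (reactants):
    C≡C: 1 × 810 = 810
    C-C: 1 × 359 = 359
    C-H: 4 × 398 = 1592
    O=O: 4 × 516 = 2064
    Σ(broken) = 4825 kJ
  Bonds formed (products):
    C=O: 6 × 781 = 4686
    O-H: 4 × 479 = 1916
    Σ(formed) = 6602 kJ
  ΔH_2 = 4825 − 6602 = −1777 kJ
ΔH_1 − ΔH_2 = −595 kJ, so reaction 1 has the more negative ΔH; |ΔH_1 − ΔH_2| = 595 kJ.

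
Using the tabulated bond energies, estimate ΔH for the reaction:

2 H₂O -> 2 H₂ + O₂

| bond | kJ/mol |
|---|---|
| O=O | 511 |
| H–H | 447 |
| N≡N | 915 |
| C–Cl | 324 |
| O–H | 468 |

Bonds broken (reactants):
  O–H: 4 × 468 = 1872
  Σ(broken) = 1872 kJ
Bonds formed (products):
  H–H: 2 × 447 = 894
  O=O: 1 × 511 = 511
  Σ(formed) = 1405 kJ
ΔH = Σ(broken) − Σ(formed) = 1872 − 1405 = +467 kJ

ΔH ≈ +467 kJ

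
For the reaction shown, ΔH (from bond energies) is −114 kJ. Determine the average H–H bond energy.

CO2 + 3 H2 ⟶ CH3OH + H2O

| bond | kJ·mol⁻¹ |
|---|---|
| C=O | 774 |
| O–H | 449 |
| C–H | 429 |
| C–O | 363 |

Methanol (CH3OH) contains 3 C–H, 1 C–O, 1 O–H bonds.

Let D be the H–H bond energy.
Σ(broken) = 2×774 + 3×D = 1548 + 3D
Σ(formed) = 3×429 + 1×363 + 3×449 = 2997
ΔH = Σ(broken) − Σ(formed) = (1548 + 3D) − (2997) = −1449 + 3D
Setting this equal to −114 kJ gives 3D = 1335, so D = 445 kJ/mol.

D(H–H) ≈ 445 kJ/mol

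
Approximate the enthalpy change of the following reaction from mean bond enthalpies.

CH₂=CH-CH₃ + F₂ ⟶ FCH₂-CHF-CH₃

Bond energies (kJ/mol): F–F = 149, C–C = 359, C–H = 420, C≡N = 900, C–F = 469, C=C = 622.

Bonds broken (reactants):
  C–C: 1 × 359 = 359
  C–H: 6 × 420 = 2520
  C=C: 1 × 622 = 622
  F–F: 1 × 149 = 149
  Σ(broken) = 3650 kJ
Bonds formed (products):
  C–C: 2 × 359 = 718
  C–F: 2 × 469 = 938
  C–H: 6 × 420 = 2520
  Σ(formed) = 4176 kJ
ΔH = Σ(broken) − Σ(formed) = 3650 − 4176 = −526 kJ

ΔH ≈ −526 kJ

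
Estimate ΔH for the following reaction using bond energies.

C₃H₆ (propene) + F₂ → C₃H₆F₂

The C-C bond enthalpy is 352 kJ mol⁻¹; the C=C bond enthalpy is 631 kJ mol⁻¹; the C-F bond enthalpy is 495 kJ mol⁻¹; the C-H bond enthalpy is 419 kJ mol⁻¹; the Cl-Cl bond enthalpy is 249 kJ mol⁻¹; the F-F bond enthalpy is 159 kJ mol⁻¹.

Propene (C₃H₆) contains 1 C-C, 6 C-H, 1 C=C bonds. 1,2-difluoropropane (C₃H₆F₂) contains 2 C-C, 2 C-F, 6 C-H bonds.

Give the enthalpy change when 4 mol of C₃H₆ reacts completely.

ΔH = −2208 kJ

Bonds broken (reactants):
  C-C: 1 × 352 = 352
  C-H: 6 × 419 = 2514
  C=C: 1 × 631 = 631
  F-F: 1 × 159 = 159
  Σ(broken) = 3656 kJ
Bonds formed (products):
  C-C: 2 × 352 = 704
  C-F: 2 × 495 = 990
  C-H: 6 × 419 = 2514
  Σ(formed) = 4208 kJ
ΔH = Σ(broken) − Σ(formed) = 3656 − 4208 = −552 kJ
For 4× the reaction as written: 4 × (−552) = −2208 kJ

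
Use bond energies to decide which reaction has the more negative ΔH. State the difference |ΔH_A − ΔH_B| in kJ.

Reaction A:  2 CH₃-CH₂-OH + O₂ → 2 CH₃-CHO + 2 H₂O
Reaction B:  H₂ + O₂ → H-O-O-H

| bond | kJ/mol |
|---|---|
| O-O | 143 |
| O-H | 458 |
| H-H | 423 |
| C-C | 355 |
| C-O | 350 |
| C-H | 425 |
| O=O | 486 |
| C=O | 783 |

Reaction A, by 296 kJ

Reaction A:
  Bonds broken (reactants):
    C-C: 2 × 355 = 710
    C-H: 10 × 425 = 4250
    C-O: 2 × 350 = 700
    O-H: 2 × 458 = 916
    O=O: 1 × 486 = 486
    Σ(broken) = 7062 kJ
  Bonds formed (products):
    C-C: 2 × 355 = 710
    C-H: 8 × 425 = 3400
    C=O: 2 × 783 = 1566
    O-H: 4 × 458 = 1832
    Σ(formed) = 7508 kJ
  ΔH_A = 7062 − 7508 = −446 kJ
Reaction B:
  Bonds broken (reactants):
    H-H: 1 × 423 = 423
    O=O: 1 × 486 = 486
    Σ(broken) = 909 kJ
  Bonds formed (products):
    O-H: 2 × 458 = 916
    O-O: 1 × 143 = 143
    Σ(formed) = 1059 kJ
  ΔH_B = 909 − 1059 = −150 kJ
ΔH_A − ΔH_B = −296 kJ, so reaction A has the more negative ΔH; |ΔH_A − ΔH_B| = 296 kJ.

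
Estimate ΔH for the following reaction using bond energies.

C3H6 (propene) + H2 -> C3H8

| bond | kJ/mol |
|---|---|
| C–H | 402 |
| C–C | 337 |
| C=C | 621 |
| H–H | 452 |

ΔH ≈ −68 kJ

Bonds broken (reactants):
  C–C: 1 × 337 = 337
  C–H: 6 × 402 = 2412
  C=C: 1 × 621 = 621
  H–H: 1 × 452 = 452
  Σ(broken) = 3822 kJ
Bonds formed (products):
  C–C: 2 × 337 = 674
  C–H: 8 × 402 = 3216
  Σ(formed) = 3890 kJ
ΔH = Σ(broken) − Σ(formed) = 3822 − 3890 = −68 kJ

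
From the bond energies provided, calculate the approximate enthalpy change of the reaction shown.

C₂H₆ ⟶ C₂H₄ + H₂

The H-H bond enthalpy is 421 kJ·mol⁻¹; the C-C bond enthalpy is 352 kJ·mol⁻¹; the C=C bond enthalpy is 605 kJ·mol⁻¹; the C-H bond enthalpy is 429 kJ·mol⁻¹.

ΔH ≈ +184 kJ

Bonds broken (reactants):
  C-C: 1 × 352 = 352
  C-H: 6 × 429 = 2574
  Σ(broken) = 2926 kJ
Bonds formed (products):
  C-H: 4 × 429 = 1716
  C=C: 1 × 605 = 605
  H-H: 1 × 421 = 421
  Σ(formed) = 2742 kJ
ΔH = Σ(broken) − Σ(formed) = 2926 − 2742 = +184 kJ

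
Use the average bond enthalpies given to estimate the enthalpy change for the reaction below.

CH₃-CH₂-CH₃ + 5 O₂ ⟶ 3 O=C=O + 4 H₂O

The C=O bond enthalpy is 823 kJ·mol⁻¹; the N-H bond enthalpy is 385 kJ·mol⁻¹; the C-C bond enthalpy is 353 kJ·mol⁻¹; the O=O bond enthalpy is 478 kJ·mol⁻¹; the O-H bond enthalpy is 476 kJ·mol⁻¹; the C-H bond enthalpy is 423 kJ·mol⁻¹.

Bonds broken (reactants):
  C-C: 2 × 353 = 706
  C-H: 8 × 423 = 3384
  O=O: 5 × 478 = 2390
  Σ(broken) = 6480 kJ
Bonds formed (products):
  C=O: 6 × 823 = 4938
  O-H: 8 × 476 = 3808
  Σ(formed) = 8746 kJ
ΔH = Σ(broken) − Σ(formed) = 6480 − 8746 = −2266 kJ

ΔH ≈ −2266 kJ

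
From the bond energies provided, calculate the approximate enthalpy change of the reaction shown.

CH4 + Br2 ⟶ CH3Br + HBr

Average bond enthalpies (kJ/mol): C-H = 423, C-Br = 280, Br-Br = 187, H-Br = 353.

ΔH ≈ −23 kJ

Bonds broken (reactants):
  Br-Br: 1 × 187 = 187
  C-H: 4 × 423 = 1692
  Σ(broken) = 1879 kJ
Bonds formed (products):
  C-Br: 1 × 280 = 280
  C-H: 3 × 423 = 1269
  H-Br: 1 × 353 = 353
  Σ(formed) = 1902 kJ
ΔH = Σ(broken) − Σ(formed) = 1879 − 1902 = −23 kJ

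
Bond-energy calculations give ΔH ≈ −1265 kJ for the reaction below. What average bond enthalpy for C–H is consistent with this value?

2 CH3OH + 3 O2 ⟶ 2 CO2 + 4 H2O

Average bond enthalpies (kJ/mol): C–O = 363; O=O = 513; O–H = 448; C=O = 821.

Let D be the C–H bond energy.
Σ(broken) = 6×D + 2×363 + 2×448 + 3×513 = 3161 + 6D
Σ(formed) = 4×821 + 8×448 = 6868
ΔH = Σ(broken) − Σ(formed) = (3161 + 6D) − (6868) = −3707 + 6D
Setting this equal to −1265 kJ gives 6D = 2442, so D = 407 kJ/mol.

D(C–H) ≈ 407 kJ/mol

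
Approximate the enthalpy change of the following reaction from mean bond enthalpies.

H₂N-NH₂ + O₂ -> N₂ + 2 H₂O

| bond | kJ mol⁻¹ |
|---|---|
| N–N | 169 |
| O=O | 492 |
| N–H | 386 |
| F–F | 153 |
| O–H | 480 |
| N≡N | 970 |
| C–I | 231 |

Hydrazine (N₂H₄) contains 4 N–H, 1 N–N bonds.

Bonds broken (reactants):
  N–H: 4 × 386 = 1544
  N–N: 1 × 169 = 169
  O=O: 1 × 492 = 492
  Σ(broken) = 2205 kJ
Bonds formed (products):
  N≡N: 1 × 970 = 970
  O–H: 4 × 480 = 1920
  Σ(formed) = 2890 kJ
ΔH = Σ(broken) − Σ(formed) = 2205 − 2890 = −685 kJ

ΔH ≈ −685 kJ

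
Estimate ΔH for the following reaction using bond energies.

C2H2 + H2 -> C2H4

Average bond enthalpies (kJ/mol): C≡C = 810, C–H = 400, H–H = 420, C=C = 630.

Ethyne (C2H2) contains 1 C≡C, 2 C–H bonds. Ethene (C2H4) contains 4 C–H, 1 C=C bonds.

ΔH ≈ −200 kJ

Bonds broken (reactants):
  C≡C: 1 × 810 = 810
  C–H: 2 × 400 = 800
  H–H: 1 × 420 = 420
  Σ(broken) = 2030 kJ
Bonds formed (products):
  C–H: 4 × 400 = 1600
  C=C: 1 × 630 = 630
  Σ(formed) = 2230 kJ
ΔH = Σ(broken) − Σ(formed) = 2030 − 2230 = −200 kJ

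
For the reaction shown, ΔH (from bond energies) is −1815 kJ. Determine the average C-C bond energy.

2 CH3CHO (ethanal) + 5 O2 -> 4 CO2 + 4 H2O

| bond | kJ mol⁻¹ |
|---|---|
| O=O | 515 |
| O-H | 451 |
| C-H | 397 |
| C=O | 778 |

Let D be the C-C bond energy.
Σ(broken) = 2×D + 8×397 + 2×778 + 5×515 = 7307 + 2D
Σ(formed) = 8×778 + 8×451 = 9832
ΔH = Σ(broken) − Σ(formed) = (7307 + 2D) − (9832) = −2525 + 2D
Setting this equal to −1815 kJ gives 2D = 710, so D = 355 kJ/mol.

D(C-C) ≈ 355 kJ/mol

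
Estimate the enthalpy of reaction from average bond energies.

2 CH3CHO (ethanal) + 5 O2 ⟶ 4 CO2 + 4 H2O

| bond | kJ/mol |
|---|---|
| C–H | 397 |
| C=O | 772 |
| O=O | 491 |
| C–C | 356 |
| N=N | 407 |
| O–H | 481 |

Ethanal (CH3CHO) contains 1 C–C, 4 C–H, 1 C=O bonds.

ΔH ≈ −2137 kJ

Bonds broken (reactants):
  C–C: 2 × 356 = 712
  C–H: 8 × 397 = 3176
  C=O: 2 × 772 = 1544
  O=O: 5 × 491 = 2455
  Σ(broken) = 7887 kJ
Bonds formed (products):
  C=O: 8 × 772 = 6176
  O–H: 8 × 481 = 3848
  Σ(formed) = 10024 kJ
ΔH = Σ(broken) − Σ(formed) = 7887 − 10024 = −2137 kJ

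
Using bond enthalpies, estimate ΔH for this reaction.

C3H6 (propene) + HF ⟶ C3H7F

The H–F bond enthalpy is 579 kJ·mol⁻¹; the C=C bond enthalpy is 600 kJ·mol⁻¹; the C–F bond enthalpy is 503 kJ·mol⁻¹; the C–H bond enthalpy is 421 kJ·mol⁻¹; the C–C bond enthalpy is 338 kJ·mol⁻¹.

Bonds broken (reactants):
  C–C: 1 × 338 = 338
  C–H: 6 × 421 = 2526
  C=C: 1 × 600 = 600
  H–F: 1 × 579 = 579
  Σ(broken) = 4043 kJ
Bonds formed (products):
  C–C: 2 × 338 = 676
  C–F: 1 × 503 = 503
  C–H: 7 × 421 = 2947
  Σ(formed) = 4126 kJ
ΔH = Σ(broken) − Σ(formed) = 4043 − 4126 = −83 kJ

ΔH ≈ −83 kJ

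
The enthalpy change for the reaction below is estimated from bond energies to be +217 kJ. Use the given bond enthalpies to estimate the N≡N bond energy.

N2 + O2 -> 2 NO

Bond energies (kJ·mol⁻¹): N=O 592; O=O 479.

Let D be the N≡N bond energy.
Σ(broken) = 1×D + 1×479 = 479 + D
Σ(formed) = 2×592 = 1184
ΔH = Σ(broken) − Σ(formed) = (479 + D) − (1184) = −705 + D
Setting this equal to +217 kJ gives D = 922 kJ/mol.

D(N≡N) ≈ 922 kJ/mol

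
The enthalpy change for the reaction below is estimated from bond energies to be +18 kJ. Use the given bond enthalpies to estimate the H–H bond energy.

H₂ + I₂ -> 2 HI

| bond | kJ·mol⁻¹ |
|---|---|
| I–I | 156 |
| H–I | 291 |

D(H–H) ≈ 444 kJ/mol

Let D be the H–H bond energy.
Σ(broken) = 1×D + 1×156 = 156 + D
Σ(formed) = 2×291 = 582
ΔH = Σ(broken) − Σ(formed) = (156 + D) − (582) = −426 + D
Setting this equal to +18 kJ gives D = 444 kJ/mol.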